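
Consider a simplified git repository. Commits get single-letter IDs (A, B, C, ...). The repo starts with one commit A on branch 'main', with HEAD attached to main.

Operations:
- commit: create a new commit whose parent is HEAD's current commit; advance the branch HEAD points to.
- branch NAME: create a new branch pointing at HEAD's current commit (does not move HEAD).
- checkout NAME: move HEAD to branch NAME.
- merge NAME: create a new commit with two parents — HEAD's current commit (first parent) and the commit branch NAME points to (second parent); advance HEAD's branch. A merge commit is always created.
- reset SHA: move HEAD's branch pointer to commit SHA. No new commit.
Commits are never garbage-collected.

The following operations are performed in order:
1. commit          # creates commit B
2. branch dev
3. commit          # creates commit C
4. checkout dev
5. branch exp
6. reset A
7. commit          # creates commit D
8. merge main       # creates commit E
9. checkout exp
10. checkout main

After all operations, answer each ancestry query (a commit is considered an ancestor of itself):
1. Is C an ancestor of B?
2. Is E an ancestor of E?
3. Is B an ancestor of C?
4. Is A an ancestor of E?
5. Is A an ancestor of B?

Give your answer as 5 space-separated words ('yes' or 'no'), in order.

After op 1 (commit): HEAD=main@B [main=B]
After op 2 (branch): HEAD=main@B [dev=B main=B]
After op 3 (commit): HEAD=main@C [dev=B main=C]
After op 4 (checkout): HEAD=dev@B [dev=B main=C]
After op 5 (branch): HEAD=dev@B [dev=B exp=B main=C]
After op 6 (reset): HEAD=dev@A [dev=A exp=B main=C]
After op 7 (commit): HEAD=dev@D [dev=D exp=B main=C]
After op 8 (merge): HEAD=dev@E [dev=E exp=B main=C]
After op 9 (checkout): HEAD=exp@B [dev=E exp=B main=C]
After op 10 (checkout): HEAD=main@C [dev=E exp=B main=C]
ancestors(B) = {A,B}; C in? no
ancestors(E) = {A,B,C,D,E}; E in? yes
ancestors(C) = {A,B,C}; B in? yes
ancestors(E) = {A,B,C,D,E}; A in? yes
ancestors(B) = {A,B}; A in? yes

Answer: no yes yes yes yes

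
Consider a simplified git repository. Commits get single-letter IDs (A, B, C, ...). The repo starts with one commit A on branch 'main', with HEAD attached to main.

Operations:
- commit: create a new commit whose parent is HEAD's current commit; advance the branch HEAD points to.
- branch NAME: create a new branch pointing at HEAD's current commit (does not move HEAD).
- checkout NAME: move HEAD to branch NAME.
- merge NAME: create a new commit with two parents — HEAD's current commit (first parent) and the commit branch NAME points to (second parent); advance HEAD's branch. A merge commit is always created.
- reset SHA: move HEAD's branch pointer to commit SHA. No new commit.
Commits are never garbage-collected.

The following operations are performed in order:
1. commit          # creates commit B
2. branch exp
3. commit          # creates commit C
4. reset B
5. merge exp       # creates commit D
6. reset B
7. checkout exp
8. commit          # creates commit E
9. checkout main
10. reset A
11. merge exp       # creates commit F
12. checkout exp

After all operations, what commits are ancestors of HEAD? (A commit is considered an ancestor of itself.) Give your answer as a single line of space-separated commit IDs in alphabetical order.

After op 1 (commit): HEAD=main@B [main=B]
After op 2 (branch): HEAD=main@B [exp=B main=B]
After op 3 (commit): HEAD=main@C [exp=B main=C]
After op 4 (reset): HEAD=main@B [exp=B main=B]
After op 5 (merge): HEAD=main@D [exp=B main=D]
After op 6 (reset): HEAD=main@B [exp=B main=B]
After op 7 (checkout): HEAD=exp@B [exp=B main=B]
After op 8 (commit): HEAD=exp@E [exp=E main=B]
After op 9 (checkout): HEAD=main@B [exp=E main=B]
After op 10 (reset): HEAD=main@A [exp=E main=A]
After op 11 (merge): HEAD=main@F [exp=E main=F]
After op 12 (checkout): HEAD=exp@E [exp=E main=F]

Answer: A B E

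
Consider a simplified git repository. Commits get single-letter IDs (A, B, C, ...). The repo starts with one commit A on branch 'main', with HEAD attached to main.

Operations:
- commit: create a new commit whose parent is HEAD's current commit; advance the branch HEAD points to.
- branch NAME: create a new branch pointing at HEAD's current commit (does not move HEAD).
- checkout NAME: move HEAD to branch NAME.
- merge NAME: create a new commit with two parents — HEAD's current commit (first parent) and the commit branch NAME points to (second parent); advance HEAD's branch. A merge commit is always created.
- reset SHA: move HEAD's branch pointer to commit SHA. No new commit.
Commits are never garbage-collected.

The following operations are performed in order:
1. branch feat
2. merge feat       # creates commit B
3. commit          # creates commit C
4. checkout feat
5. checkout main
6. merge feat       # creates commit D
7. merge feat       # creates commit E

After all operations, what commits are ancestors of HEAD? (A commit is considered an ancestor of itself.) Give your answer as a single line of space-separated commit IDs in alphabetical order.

After op 1 (branch): HEAD=main@A [feat=A main=A]
After op 2 (merge): HEAD=main@B [feat=A main=B]
After op 3 (commit): HEAD=main@C [feat=A main=C]
After op 4 (checkout): HEAD=feat@A [feat=A main=C]
After op 5 (checkout): HEAD=main@C [feat=A main=C]
After op 6 (merge): HEAD=main@D [feat=A main=D]
After op 7 (merge): HEAD=main@E [feat=A main=E]

Answer: A B C D E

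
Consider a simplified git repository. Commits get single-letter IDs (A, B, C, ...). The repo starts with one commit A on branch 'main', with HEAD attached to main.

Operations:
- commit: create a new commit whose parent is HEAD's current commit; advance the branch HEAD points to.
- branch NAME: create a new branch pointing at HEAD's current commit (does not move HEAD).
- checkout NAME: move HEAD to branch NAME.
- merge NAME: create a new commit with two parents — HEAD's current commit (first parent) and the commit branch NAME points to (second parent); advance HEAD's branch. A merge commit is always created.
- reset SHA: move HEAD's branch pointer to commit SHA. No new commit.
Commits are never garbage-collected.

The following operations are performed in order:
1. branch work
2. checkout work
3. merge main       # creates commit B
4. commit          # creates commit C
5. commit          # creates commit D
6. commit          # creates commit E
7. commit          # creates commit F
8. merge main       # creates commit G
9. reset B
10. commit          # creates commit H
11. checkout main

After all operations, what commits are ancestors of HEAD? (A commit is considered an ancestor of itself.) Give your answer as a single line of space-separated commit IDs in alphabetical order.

After op 1 (branch): HEAD=main@A [main=A work=A]
After op 2 (checkout): HEAD=work@A [main=A work=A]
After op 3 (merge): HEAD=work@B [main=A work=B]
After op 4 (commit): HEAD=work@C [main=A work=C]
After op 5 (commit): HEAD=work@D [main=A work=D]
After op 6 (commit): HEAD=work@E [main=A work=E]
After op 7 (commit): HEAD=work@F [main=A work=F]
After op 8 (merge): HEAD=work@G [main=A work=G]
After op 9 (reset): HEAD=work@B [main=A work=B]
After op 10 (commit): HEAD=work@H [main=A work=H]
After op 11 (checkout): HEAD=main@A [main=A work=H]

Answer: A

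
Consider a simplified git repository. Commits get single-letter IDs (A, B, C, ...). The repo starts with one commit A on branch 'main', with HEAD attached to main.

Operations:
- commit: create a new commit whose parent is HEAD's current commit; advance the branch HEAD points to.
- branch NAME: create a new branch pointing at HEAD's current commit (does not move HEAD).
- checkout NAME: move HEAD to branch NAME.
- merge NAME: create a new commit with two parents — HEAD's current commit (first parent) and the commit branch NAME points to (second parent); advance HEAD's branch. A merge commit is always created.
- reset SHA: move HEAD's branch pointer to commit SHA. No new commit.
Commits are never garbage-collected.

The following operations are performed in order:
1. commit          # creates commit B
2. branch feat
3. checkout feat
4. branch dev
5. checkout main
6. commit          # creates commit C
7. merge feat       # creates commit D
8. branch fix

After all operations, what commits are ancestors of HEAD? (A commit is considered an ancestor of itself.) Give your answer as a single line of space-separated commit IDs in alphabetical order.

After op 1 (commit): HEAD=main@B [main=B]
After op 2 (branch): HEAD=main@B [feat=B main=B]
After op 3 (checkout): HEAD=feat@B [feat=B main=B]
After op 4 (branch): HEAD=feat@B [dev=B feat=B main=B]
After op 5 (checkout): HEAD=main@B [dev=B feat=B main=B]
After op 6 (commit): HEAD=main@C [dev=B feat=B main=C]
After op 7 (merge): HEAD=main@D [dev=B feat=B main=D]
After op 8 (branch): HEAD=main@D [dev=B feat=B fix=D main=D]

Answer: A B C D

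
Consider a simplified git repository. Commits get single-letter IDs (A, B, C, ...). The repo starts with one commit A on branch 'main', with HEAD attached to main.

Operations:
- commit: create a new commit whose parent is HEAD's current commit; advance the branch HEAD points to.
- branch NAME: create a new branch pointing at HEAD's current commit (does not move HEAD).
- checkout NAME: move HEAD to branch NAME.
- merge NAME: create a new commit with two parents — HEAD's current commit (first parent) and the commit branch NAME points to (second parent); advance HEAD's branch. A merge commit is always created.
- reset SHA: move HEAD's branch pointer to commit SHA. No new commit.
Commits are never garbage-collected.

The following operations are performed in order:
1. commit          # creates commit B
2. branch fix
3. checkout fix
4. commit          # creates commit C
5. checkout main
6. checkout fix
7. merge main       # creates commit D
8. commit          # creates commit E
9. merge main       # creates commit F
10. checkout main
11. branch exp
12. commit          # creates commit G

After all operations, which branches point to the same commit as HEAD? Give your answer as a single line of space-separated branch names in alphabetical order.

After op 1 (commit): HEAD=main@B [main=B]
After op 2 (branch): HEAD=main@B [fix=B main=B]
After op 3 (checkout): HEAD=fix@B [fix=B main=B]
After op 4 (commit): HEAD=fix@C [fix=C main=B]
After op 5 (checkout): HEAD=main@B [fix=C main=B]
After op 6 (checkout): HEAD=fix@C [fix=C main=B]
After op 7 (merge): HEAD=fix@D [fix=D main=B]
After op 8 (commit): HEAD=fix@E [fix=E main=B]
After op 9 (merge): HEAD=fix@F [fix=F main=B]
After op 10 (checkout): HEAD=main@B [fix=F main=B]
After op 11 (branch): HEAD=main@B [exp=B fix=F main=B]
After op 12 (commit): HEAD=main@G [exp=B fix=F main=G]

Answer: main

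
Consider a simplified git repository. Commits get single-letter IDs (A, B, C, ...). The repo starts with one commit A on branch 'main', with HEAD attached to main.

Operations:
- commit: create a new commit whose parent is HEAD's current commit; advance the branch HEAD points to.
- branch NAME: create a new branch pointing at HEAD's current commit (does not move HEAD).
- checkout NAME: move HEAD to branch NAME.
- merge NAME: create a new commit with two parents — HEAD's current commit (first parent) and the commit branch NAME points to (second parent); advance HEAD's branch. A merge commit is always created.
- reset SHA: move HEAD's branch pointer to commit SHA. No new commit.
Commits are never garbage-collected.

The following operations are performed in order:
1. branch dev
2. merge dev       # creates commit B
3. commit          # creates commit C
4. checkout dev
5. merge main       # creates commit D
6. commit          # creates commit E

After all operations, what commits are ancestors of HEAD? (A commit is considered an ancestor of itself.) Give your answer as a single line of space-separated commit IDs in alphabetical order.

Answer: A B C D E

Derivation:
After op 1 (branch): HEAD=main@A [dev=A main=A]
After op 2 (merge): HEAD=main@B [dev=A main=B]
After op 3 (commit): HEAD=main@C [dev=A main=C]
After op 4 (checkout): HEAD=dev@A [dev=A main=C]
After op 5 (merge): HEAD=dev@D [dev=D main=C]
After op 6 (commit): HEAD=dev@E [dev=E main=C]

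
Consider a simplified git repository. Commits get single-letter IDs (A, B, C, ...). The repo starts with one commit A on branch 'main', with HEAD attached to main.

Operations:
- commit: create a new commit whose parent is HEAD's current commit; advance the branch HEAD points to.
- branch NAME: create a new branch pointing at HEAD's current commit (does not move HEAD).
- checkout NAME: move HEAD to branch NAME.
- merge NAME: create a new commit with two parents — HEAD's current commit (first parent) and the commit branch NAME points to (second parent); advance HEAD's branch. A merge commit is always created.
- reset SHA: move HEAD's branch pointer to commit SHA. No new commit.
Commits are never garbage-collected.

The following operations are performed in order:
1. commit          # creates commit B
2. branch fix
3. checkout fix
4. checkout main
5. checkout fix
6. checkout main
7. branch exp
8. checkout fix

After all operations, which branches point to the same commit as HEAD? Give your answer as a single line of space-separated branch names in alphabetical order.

After op 1 (commit): HEAD=main@B [main=B]
After op 2 (branch): HEAD=main@B [fix=B main=B]
After op 3 (checkout): HEAD=fix@B [fix=B main=B]
After op 4 (checkout): HEAD=main@B [fix=B main=B]
After op 5 (checkout): HEAD=fix@B [fix=B main=B]
After op 6 (checkout): HEAD=main@B [fix=B main=B]
After op 7 (branch): HEAD=main@B [exp=B fix=B main=B]
After op 8 (checkout): HEAD=fix@B [exp=B fix=B main=B]

Answer: exp fix main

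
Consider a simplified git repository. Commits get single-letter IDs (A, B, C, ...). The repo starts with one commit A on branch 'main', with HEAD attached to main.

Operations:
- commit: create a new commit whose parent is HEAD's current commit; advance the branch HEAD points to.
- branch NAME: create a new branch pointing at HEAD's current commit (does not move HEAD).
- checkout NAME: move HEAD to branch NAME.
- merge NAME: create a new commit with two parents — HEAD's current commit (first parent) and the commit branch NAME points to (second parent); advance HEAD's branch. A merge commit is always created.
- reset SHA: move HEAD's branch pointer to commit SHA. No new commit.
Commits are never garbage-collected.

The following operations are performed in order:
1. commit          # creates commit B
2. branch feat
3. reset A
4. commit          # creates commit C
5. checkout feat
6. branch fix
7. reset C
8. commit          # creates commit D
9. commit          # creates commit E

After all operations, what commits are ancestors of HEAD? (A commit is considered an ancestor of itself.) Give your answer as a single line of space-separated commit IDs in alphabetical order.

Answer: A C D E

Derivation:
After op 1 (commit): HEAD=main@B [main=B]
After op 2 (branch): HEAD=main@B [feat=B main=B]
After op 3 (reset): HEAD=main@A [feat=B main=A]
After op 4 (commit): HEAD=main@C [feat=B main=C]
After op 5 (checkout): HEAD=feat@B [feat=B main=C]
After op 6 (branch): HEAD=feat@B [feat=B fix=B main=C]
After op 7 (reset): HEAD=feat@C [feat=C fix=B main=C]
After op 8 (commit): HEAD=feat@D [feat=D fix=B main=C]
After op 9 (commit): HEAD=feat@E [feat=E fix=B main=C]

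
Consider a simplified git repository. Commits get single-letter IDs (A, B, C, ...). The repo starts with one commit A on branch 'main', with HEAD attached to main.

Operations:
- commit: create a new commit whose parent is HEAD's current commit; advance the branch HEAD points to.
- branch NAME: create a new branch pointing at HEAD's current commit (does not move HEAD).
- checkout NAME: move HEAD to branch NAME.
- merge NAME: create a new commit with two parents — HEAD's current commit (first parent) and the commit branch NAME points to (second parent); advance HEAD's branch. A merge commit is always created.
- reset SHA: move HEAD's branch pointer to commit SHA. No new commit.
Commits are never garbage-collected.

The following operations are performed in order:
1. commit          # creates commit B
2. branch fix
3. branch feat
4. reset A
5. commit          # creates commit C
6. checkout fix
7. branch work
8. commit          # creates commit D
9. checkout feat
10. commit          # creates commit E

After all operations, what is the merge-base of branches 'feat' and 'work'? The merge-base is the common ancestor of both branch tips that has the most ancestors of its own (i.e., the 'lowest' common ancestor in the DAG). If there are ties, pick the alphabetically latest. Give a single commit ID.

After op 1 (commit): HEAD=main@B [main=B]
After op 2 (branch): HEAD=main@B [fix=B main=B]
After op 3 (branch): HEAD=main@B [feat=B fix=B main=B]
After op 4 (reset): HEAD=main@A [feat=B fix=B main=A]
After op 5 (commit): HEAD=main@C [feat=B fix=B main=C]
After op 6 (checkout): HEAD=fix@B [feat=B fix=B main=C]
After op 7 (branch): HEAD=fix@B [feat=B fix=B main=C work=B]
After op 8 (commit): HEAD=fix@D [feat=B fix=D main=C work=B]
After op 9 (checkout): HEAD=feat@B [feat=B fix=D main=C work=B]
After op 10 (commit): HEAD=feat@E [feat=E fix=D main=C work=B]
ancestors(feat=E): ['A', 'B', 'E']
ancestors(work=B): ['A', 'B']
common: ['A', 'B']

Answer: B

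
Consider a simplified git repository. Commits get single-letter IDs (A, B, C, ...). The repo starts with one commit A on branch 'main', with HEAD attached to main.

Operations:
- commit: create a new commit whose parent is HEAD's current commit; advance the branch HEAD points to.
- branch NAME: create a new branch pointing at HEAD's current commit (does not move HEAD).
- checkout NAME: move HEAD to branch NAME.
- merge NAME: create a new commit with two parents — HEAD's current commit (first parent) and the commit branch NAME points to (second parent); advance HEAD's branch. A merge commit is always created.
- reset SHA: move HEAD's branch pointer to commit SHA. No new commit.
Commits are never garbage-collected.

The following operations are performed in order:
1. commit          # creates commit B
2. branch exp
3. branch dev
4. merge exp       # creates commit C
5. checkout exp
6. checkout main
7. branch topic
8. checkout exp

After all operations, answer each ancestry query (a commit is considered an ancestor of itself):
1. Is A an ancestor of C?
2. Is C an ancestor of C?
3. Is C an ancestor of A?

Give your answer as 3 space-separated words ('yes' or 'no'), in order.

Answer: yes yes no

Derivation:
After op 1 (commit): HEAD=main@B [main=B]
After op 2 (branch): HEAD=main@B [exp=B main=B]
After op 3 (branch): HEAD=main@B [dev=B exp=B main=B]
After op 4 (merge): HEAD=main@C [dev=B exp=B main=C]
After op 5 (checkout): HEAD=exp@B [dev=B exp=B main=C]
After op 6 (checkout): HEAD=main@C [dev=B exp=B main=C]
After op 7 (branch): HEAD=main@C [dev=B exp=B main=C topic=C]
After op 8 (checkout): HEAD=exp@B [dev=B exp=B main=C topic=C]
ancestors(C) = {A,B,C}; A in? yes
ancestors(C) = {A,B,C}; C in? yes
ancestors(A) = {A}; C in? no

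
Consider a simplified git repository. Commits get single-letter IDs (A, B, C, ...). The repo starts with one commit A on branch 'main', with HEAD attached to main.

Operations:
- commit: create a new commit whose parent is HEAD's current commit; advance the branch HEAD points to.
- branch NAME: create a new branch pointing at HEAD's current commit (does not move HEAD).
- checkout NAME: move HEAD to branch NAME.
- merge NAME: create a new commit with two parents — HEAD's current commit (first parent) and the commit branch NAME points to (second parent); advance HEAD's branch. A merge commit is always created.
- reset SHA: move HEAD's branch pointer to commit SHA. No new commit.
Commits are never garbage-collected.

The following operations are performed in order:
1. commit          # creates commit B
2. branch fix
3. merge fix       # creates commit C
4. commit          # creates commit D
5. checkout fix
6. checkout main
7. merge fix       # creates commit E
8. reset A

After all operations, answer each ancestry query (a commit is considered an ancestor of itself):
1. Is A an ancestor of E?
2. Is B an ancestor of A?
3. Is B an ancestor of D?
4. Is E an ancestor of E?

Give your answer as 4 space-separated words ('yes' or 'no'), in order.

After op 1 (commit): HEAD=main@B [main=B]
After op 2 (branch): HEAD=main@B [fix=B main=B]
After op 3 (merge): HEAD=main@C [fix=B main=C]
After op 4 (commit): HEAD=main@D [fix=B main=D]
After op 5 (checkout): HEAD=fix@B [fix=B main=D]
After op 6 (checkout): HEAD=main@D [fix=B main=D]
After op 7 (merge): HEAD=main@E [fix=B main=E]
After op 8 (reset): HEAD=main@A [fix=B main=A]
ancestors(E) = {A,B,C,D,E}; A in? yes
ancestors(A) = {A}; B in? no
ancestors(D) = {A,B,C,D}; B in? yes
ancestors(E) = {A,B,C,D,E}; E in? yes

Answer: yes no yes yes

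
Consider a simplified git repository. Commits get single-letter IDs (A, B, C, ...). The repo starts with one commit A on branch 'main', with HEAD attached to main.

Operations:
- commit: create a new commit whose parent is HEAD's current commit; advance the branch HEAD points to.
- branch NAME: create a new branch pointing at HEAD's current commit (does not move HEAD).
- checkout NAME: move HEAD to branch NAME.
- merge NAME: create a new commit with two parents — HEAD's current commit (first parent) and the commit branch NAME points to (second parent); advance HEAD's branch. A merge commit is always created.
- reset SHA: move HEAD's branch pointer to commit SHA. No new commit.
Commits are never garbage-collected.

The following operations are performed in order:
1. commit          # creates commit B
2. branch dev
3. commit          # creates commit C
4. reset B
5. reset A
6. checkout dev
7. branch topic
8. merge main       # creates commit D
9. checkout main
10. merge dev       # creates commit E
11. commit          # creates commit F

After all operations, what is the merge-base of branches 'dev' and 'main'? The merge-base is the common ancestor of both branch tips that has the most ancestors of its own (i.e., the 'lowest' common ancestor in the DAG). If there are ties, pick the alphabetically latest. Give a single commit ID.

After op 1 (commit): HEAD=main@B [main=B]
After op 2 (branch): HEAD=main@B [dev=B main=B]
After op 3 (commit): HEAD=main@C [dev=B main=C]
After op 4 (reset): HEAD=main@B [dev=B main=B]
After op 5 (reset): HEAD=main@A [dev=B main=A]
After op 6 (checkout): HEAD=dev@B [dev=B main=A]
After op 7 (branch): HEAD=dev@B [dev=B main=A topic=B]
After op 8 (merge): HEAD=dev@D [dev=D main=A topic=B]
After op 9 (checkout): HEAD=main@A [dev=D main=A topic=B]
After op 10 (merge): HEAD=main@E [dev=D main=E topic=B]
After op 11 (commit): HEAD=main@F [dev=D main=F topic=B]
ancestors(dev=D): ['A', 'B', 'D']
ancestors(main=F): ['A', 'B', 'D', 'E', 'F']
common: ['A', 'B', 'D']

Answer: D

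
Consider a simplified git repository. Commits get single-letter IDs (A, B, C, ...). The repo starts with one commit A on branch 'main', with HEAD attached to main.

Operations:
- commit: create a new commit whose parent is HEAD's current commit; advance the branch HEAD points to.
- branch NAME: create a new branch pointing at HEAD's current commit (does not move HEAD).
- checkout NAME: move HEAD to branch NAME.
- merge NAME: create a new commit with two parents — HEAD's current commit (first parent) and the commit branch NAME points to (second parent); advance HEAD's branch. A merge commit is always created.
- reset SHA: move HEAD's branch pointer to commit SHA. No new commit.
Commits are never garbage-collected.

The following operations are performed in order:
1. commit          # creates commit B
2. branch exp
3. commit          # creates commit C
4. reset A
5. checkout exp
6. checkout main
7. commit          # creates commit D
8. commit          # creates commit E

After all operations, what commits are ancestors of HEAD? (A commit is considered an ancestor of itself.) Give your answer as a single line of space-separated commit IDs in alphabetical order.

Answer: A D E

Derivation:
After op 1 (commit): HEAD=main@B [main=B]
After op 2 (branch): HEAD=main@B [exp=B main=B]
After op 3 (commit): HEAD=main@C [exp=B main=C]
After op 4 (reset): HEAD=main@A [exp=B main=A]
After op 5 (checkout): HEAD=exp@B [exp=B main=A]
After op 6 (checkout): HEAD=main@A [exp=B main=A]
After op 7 (commit): HEAD=main@D [exp=B main=D]
After op 8 (commit): HEAD=main@E [exp=B main=E]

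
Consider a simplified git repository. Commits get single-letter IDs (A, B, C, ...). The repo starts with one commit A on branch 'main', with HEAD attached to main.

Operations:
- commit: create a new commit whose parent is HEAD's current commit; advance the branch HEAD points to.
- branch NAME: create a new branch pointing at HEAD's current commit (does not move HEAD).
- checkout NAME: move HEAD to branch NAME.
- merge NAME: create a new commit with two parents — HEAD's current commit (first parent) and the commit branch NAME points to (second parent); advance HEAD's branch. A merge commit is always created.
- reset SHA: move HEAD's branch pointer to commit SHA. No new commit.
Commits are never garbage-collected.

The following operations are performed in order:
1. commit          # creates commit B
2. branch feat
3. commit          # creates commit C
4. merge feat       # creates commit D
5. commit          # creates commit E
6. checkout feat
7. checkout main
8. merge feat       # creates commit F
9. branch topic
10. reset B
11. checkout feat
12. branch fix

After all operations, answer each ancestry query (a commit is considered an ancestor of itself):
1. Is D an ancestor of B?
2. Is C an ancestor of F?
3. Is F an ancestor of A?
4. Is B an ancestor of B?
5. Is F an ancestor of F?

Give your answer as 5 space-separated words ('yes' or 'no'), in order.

After op 1 (commit): HEAD=main@B [main=B]
After op 2 (branch): HEAD=main@B [feat=B main=B]
After op 3 (commit): HEAD=main@C [feat=B main=C]
After op 4 (merge): HEAD=main@D [feat=B main=D]
After op 5 (commit): HEAD=main@E [feat=B main=E]
After op 6 (checkout): HEAD=feat@B [feat=B main=E]
After op 7 (checkout): HEAD=main@E [feat=B main=E]
After op 8 (merge): HEAD=main@F [feat=B main=F]
After op 9 (branch): HEAD=main@F [feat=B main=F topic=F]
After op 10 (reset): HEAD=main@B [feat=B main=B topic=F]
After op 11 (checkout): HEAD=feat@B [feat=B main=B topic=F]
After op 12 (branch): HEAD=feat@B [feat=B fix=B main=B topic=F]
ancestors(B) = {A,B}; D in? no
ancestors(F) = {A,B,C,D,E,F}; C in? yes
ancestors(A) = {A}; F in? no
ancestors(B) = {A,B}; B in? yes
ancestors(F) = {A,B,C,D,E,F}; F in? yes

Answer: no yes no yes yes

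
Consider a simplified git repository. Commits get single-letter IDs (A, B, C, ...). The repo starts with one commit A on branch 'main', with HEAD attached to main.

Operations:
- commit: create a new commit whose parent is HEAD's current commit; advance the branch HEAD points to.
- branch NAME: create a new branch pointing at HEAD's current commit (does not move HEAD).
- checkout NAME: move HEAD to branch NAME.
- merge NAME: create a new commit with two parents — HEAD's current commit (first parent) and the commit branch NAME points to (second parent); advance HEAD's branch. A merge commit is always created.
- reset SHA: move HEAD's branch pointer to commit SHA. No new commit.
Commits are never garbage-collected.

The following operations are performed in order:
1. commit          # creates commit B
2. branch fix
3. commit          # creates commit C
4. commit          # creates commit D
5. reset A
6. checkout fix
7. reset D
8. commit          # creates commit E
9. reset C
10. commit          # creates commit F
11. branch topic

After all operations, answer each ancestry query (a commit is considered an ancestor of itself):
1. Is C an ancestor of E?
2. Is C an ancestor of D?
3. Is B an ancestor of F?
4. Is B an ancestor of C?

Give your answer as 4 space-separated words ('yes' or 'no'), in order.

Answer: yes yes yes yes

Derivation:
After op 1 (commit): HEAD=main@B [main=B]
After op 2 (branch): HEAD=main@B [fix=B main=B]
After op 3 (commit): HEAD=main@C [fix=B main=C]
After op 4 (commit): HEAD=main@D [fix=B main=D]
After op 5 (reset): HEAD=main@A [fix=B main=A]
After op 6 (checkout): HEAD=fix@B [fix=B main=A]
After op 7 (reset): HEAD=fix@D [fix=D main=A]
After op 8 (commit): HEAD=fix@E [fix=E main=A]
After op 9 (reset): HEAD=fix@C [fix=C main=A]
After op 10 (commit): HEAD=fix@F [fix=F main=A]
After op 11 (branch): HEAD=fix@F [fix=F main=A topic=F]
ancestors(E) = {A,B,C,D,E}; C in? yes
ancestors(D) = {A,B,C,D}; C in? yes
ancestors(F) = {A,B,C,F}; B in? yes
ancestors(C) = {A,B,C}; B in? yes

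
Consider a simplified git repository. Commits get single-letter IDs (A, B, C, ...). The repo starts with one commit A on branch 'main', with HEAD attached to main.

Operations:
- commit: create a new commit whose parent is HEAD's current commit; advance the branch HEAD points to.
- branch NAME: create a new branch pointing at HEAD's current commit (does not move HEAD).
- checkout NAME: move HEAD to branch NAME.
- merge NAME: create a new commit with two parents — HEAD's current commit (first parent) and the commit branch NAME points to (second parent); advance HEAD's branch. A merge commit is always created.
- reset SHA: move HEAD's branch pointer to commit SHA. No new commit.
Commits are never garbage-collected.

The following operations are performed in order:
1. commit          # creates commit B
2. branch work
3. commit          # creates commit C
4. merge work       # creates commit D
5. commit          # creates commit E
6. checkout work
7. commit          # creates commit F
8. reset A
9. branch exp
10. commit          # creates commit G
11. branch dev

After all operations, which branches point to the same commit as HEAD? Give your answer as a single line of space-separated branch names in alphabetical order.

Answer: dev work

Derivation:
After op 1 (commit): HEAD=main@B [main=B]
After op 2 (branch): HEAD=main@B [main=B work=B]
After op 3 (commit): HEAD=main@C [main=C work=B]
After op 4 (merge): HEAD=main@D [main=D work=B]
After op 5 (commit): HEAD=main@E [main=E work=B]
After op 6 (checkout): HEAD=work@B [main=E work=B]
After op 7 (commit): HEAD=work@F [main=E work=F]
After op 8 (reset): HEAD=work@A [main=E work=A]
After op 9 (branch): HEAD=work@A [exp=A main=E work=A]
After op 10 (commit): HEAD=work@G [exp=A main=E work=G]
After op 11 (branch): HEAD=work@G [dev=G exp=A main=E work=G]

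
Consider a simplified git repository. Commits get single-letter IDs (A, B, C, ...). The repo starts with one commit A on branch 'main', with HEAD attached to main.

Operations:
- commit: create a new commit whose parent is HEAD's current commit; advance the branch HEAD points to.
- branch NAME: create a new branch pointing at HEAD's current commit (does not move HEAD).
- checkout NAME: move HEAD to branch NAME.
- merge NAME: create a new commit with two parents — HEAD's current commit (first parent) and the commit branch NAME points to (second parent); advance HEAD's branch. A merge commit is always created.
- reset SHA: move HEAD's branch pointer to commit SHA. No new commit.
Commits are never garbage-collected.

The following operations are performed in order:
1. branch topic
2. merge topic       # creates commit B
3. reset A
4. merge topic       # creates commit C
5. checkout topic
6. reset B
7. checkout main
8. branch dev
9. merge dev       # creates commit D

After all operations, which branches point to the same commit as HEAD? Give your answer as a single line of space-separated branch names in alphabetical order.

Answer: main

Derivation:
After op 1 (branch): HEAD=main@A [main=A topic=A]
After op 2 (merge): HEAD=main@B [main=B topic=A]
After op 3 (reset): HEAD=main@A [main=A topic=A]
After op 4 (merge): HEAD=main@C [main=C topic=A]
After op 5 (checkout): HEAD=topic@A [main=C topic=A]
After op 6 (reset): HEAD=topic@B [main=C topic=B]
After op 7 (checkout): HEAD=main@C [main=C topic=B]
After op 8 (branch): HEAD=main@C [dev=C main=C topic=B]
After op 9 (merge): HEAD=main@D [dev=C main=D topic=B]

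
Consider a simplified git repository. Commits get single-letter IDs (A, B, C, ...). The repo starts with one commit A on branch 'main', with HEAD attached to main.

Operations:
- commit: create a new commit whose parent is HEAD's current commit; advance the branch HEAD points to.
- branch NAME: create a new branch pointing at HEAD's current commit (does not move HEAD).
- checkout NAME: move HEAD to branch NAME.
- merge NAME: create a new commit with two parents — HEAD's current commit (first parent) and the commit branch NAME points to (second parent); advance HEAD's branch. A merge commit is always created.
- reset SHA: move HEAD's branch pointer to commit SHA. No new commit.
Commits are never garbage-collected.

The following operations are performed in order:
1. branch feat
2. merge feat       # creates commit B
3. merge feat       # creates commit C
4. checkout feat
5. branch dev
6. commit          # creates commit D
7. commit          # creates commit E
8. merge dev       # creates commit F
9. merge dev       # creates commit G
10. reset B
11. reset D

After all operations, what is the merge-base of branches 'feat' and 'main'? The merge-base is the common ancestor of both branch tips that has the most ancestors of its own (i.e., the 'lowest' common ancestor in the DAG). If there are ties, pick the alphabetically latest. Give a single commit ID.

Answer: A

Derivation:
After op 1 (branch): HEAD=main@A [feat=A main=A]
After op 2 (merge): HEAD=main@B [feat=A main=B]
After op 3 (merge): HEAD=main@C [feat=A main=C]
After op 4 (checkout): HEAD=feat@A [feat=A main=C]
After op 5 (branch): HEAD=feat@A [dev=A feat=A main=C]
After op 6 (commit): HEAD=feat@D [dev=A feat=D main=C]
After op 7 (commit): HEAD=feat@E [dev=A feat=E main=C]
After op 8 (merge): HEAD=feat@F [dev=A feat=F main=C]
After op 9 (merge): HEAD=feat@G [dev=A feat=G main=C]
After op 10 (reset): HEAD=feat@B [dev=A feat=B main=C]
After op 11 (reset): HEAD=feat@D [dev=A feat=D main=C]
ancestors(feat=D): ['A', 'D']
ancestors(main=C): ['A', 'B', 'C']
common: ['A']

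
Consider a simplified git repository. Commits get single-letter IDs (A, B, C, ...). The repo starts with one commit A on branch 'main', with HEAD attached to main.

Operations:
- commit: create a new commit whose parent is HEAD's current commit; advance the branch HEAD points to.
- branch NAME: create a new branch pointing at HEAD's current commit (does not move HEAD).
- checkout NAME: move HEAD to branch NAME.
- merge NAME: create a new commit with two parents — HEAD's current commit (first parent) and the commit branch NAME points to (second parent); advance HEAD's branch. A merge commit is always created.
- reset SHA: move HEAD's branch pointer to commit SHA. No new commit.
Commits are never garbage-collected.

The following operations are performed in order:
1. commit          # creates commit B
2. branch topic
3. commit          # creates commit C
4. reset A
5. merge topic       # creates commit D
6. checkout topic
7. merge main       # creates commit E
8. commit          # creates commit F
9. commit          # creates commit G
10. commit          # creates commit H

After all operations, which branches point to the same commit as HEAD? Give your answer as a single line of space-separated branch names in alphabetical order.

After op 1 (commit): HEAD=main@B [main=B]
After op 2 (branch): HEAD=main@B [main=B topic=B]
After op 3 (commit): HEAD=main@C [main=C topic=B]
After op 4 (reset): HEAD=main@A [main=A topic=B]
After op 5 (merge): HEAD=main@D [main=D topic=B]
After op 6 (checkout): HEAD=topic@B [main=D topic=B]
After op 7 (merge): HEAD=topic@E [main=D topic=E]
After op 8 (commit): HEAD=topic@F [main=D topic=F]
After op 9 (commit): HEAD=topic@G [main=D topic=G]
After op 10 (commit): HEAD=topic@H [main=D topic=H]

Answer: topic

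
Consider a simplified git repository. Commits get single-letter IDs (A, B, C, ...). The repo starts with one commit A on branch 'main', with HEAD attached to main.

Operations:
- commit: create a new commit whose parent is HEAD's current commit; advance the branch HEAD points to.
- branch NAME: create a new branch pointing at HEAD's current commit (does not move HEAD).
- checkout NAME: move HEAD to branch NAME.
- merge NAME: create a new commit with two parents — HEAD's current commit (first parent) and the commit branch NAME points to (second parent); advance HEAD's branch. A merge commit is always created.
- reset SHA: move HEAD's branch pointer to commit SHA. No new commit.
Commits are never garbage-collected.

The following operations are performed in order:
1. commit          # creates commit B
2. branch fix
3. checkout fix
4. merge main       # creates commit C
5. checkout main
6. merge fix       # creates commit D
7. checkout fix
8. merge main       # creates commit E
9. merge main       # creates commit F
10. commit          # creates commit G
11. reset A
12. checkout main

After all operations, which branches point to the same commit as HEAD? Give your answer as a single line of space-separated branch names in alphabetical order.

After op 1 (commit): HEAD=main@B [main=B]
After op 2 (branch): HEAD=main@B [fix=B main=B]
After op 3 (checkout): HEAD=fix@B [fix=B main=B]
After op 4 (merge): HEAD=fix@C [fix=C main=B]
After op 5 (checkout): HEAD=main@B [fix=C main=B]
After op 6 (merge): HEAD=main@D [fix=C main=D]
After op 7 (checkout): HEAD=fix@C [fix=C main=D]
After op 8 (merge): HEAD=fix@E [fix=E main=D]
After op 9 (merge): HEAD=fix@F [fix=F main=D]
After op 10 (commit): HEAD=fix@G [fix=G main=D]
After op 11 (reset): HEAD=fix@A [fix=A main=D]
After op 12 (checkout): HEAD=main@D [fix=A main=D]

Answer: main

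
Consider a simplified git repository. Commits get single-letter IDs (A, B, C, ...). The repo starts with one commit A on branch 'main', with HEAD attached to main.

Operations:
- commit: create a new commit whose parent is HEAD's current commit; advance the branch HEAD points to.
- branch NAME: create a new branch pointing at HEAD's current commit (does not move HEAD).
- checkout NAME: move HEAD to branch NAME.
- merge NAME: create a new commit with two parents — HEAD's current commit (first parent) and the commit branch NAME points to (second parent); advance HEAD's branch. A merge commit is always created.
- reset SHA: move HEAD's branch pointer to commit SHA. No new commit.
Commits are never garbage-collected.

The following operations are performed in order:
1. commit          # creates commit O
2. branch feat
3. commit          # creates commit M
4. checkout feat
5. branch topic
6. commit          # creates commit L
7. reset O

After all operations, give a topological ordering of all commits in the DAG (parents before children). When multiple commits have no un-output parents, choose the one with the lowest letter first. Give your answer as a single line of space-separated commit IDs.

After op 1 (commit): HEAD=main@O [main=O]
After op 2 (branch): HEAD=main@O [feat=O main=O]
After op 3 (commit): HEAD=main@M [feat=O main=M]
After op 4 (checkout): HEAD=feat@O [feat=O main=M]
After op 5 (branch): HEAD=feat@O [feat=O main=M topic=O]
After op 6 (commit): HEAD=feat@L [feat=L main=M topic=O]
After op 7 (reset): HEAD=feat@O [feat=O main=M topic=O]
commit A: parents=[]
commit L: parents=['O']
commit M: parents=['O']
commit O: parents=['A']

Answer: A O L M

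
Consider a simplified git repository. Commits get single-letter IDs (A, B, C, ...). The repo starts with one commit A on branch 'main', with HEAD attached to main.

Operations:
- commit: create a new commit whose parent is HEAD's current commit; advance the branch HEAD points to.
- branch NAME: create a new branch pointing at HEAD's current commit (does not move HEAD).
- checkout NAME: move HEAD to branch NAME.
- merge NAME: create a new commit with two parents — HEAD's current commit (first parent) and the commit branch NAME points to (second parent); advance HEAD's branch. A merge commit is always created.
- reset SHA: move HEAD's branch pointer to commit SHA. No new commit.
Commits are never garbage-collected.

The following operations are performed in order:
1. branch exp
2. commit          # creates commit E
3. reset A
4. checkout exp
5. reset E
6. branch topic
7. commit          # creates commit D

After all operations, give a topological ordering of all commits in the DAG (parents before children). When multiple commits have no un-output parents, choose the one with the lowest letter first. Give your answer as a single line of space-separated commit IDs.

Answer: A E D

Derivation:
After op 1 (branch): HEAD=main@A [exp=A main=A]
After op 2 (commit): HEAD=main@E [exp=A main=E]
After op 3 (reset): HEAD=main@A [exp=A main=A]
After op 4 (checkout): HEAD=exp@A [exp=A main=A]
After op 5 (reset): HEAD=exp@E [exp=E main=A]
After op 6 (branch): HEAD=exp@E [exp=E main=A topic=E]
After op 7 (commit): HEAD=exp@D [exp=D main=A topic=E]
commit A: parents=[]
commit D: parents=['E']
commit E: parents=['A']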